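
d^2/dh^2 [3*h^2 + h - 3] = 6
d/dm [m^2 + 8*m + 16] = 2*m + 8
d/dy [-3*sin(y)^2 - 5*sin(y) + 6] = -(6*sin(y) + 5)*cos(y)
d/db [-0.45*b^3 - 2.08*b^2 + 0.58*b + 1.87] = -1.35*b^2 - 4.16*b + 0.58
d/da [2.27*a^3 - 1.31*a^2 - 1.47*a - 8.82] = 6.81*a^2 - 2.62*a - 1.47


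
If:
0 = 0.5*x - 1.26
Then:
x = 2.52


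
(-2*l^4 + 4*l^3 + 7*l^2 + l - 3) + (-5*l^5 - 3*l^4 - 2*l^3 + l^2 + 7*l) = -5*l^5 - 5*l^4 + 2*l^3 + 8*l^2 + 8*l - 3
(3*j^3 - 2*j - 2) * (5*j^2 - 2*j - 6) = 15*j^5 - 6*j^4 - 28*j^3 - 6*j^2 + 16*j + 12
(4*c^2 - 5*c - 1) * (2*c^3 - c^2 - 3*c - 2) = 8*c^5 - 14*c^4 - 9*c^3 + 8*c^2 + 13*c + 2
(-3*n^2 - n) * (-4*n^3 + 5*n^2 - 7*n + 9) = 12*n^5 - 11*n^4 + 16*n^3 - 20*n^2 - 9*n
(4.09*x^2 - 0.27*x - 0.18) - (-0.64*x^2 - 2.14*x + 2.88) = 4.73*x^2 + 1.87*x - 3.06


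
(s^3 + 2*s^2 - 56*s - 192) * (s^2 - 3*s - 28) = s^5 - s^4 - 90*s^3 - 80*s^2 + 2144*s + 5376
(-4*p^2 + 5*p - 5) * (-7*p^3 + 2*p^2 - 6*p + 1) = 28*p^5 - 43*p^4 + 69*p^3 - 44*p^2 + 35*p - 5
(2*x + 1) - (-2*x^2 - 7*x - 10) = 2*x^2 + 9*x + 11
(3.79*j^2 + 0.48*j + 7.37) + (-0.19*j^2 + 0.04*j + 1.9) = 3.6*j^2 + 0.52*j + 9.27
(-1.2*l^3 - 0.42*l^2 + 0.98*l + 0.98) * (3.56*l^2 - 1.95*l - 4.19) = -4.272*l^5 + 0.8448*l^4 + 9.3358*l^3 + 3.3376*l^2 - 6.0172*l - 4.1062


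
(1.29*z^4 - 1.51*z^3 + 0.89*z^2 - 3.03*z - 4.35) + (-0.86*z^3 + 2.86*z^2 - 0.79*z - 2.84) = 1.29*z^4 - 2.37*z^3 + 3.75*z^2 - 3.82*z - 7.19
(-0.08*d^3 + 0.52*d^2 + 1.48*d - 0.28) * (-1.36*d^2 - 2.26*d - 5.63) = 0.1088*d^5 - 0.5264*d^4 - 2.7376*d^3 - 5.8916*d^2 - 7.6996*d + 1.5764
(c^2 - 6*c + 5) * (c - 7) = c^3 - 13*c^2 + 47*c - 35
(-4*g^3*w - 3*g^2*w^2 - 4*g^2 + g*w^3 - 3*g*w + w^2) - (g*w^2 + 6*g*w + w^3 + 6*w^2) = -4*g^3*w - 3*g^2*w^2 - 4*g^2 + g*w^3 - g*w^2 - 9*g*w - w^3 - 5*w^2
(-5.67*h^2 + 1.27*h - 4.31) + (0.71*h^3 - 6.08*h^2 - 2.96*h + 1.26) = 0.71*h^3 - 11.75*h^2 - 1.69*h - 3.05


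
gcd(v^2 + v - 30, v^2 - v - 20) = v - 5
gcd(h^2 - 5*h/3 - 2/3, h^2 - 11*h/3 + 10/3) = h - 2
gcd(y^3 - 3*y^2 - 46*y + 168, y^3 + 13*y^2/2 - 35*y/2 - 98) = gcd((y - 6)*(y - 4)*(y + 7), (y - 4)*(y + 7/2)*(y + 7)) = y^2 + 3*y - 28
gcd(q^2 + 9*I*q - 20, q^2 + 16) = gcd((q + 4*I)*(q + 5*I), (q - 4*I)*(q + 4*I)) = q + 4*I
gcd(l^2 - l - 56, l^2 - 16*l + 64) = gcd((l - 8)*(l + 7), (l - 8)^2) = l - 8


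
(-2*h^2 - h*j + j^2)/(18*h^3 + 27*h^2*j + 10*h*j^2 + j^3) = (-2*h + j)/(18*h^2 + 9*h*j + j^2)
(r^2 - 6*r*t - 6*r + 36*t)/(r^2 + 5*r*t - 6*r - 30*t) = (r - 6*t)/(r + 5*t)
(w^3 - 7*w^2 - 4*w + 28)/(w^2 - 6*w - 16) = (w^2 - 9*w + 14)/(w - 8)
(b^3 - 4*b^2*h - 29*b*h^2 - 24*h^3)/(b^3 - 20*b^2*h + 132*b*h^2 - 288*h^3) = (b^2 + 4*b*h + 3*h^2)/(b^2 - 12*b*h + 36*h^2)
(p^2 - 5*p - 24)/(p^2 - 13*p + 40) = (p + 3)/(p - 5)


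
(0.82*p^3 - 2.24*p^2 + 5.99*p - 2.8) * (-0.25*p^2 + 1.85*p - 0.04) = -0.205*p^5 + 2.077*p^4 - 5.6743*p^3 + 11.8711*p^2 - 5.4196*p + 0.112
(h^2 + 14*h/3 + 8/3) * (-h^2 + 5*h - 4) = -h^4 + h^3/3 + 50*h^2/3 - 16*h/3 - 32/3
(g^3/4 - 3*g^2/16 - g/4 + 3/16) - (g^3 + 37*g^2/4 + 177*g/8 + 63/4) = -3*g^3/4 - 151*g^2/16 - 179*g/8 - 249/16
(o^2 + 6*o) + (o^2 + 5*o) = 2*o^2 + 11*o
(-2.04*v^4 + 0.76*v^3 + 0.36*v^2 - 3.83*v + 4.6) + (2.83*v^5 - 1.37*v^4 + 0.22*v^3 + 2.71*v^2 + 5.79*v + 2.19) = 2.83*v^5 - 3.41*v^4 + 0.98*v^3 + 3.07*v^2 + 1.96*v + 6.79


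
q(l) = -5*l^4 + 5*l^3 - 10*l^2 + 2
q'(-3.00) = 735.00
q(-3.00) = -628.00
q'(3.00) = -465.00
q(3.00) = -358.00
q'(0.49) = -8.55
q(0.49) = -0.10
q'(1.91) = -122.84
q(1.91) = -66.18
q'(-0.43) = 12.96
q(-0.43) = -0.42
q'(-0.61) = 22.32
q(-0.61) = -3.55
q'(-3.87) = 1461.27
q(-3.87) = -1559.11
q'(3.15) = -539.28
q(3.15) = -433.23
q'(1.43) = -56.41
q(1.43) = -24.74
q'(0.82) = -17.34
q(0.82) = -4.23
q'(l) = -20*l^3 + 15*l^2 - 20*l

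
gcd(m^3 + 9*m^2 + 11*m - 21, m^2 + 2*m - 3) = m^2 + 2*m - 3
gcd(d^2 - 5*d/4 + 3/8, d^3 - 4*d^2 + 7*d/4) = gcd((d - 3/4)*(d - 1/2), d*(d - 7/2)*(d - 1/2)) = d - 1/2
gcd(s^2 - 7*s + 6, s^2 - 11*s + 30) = s - 6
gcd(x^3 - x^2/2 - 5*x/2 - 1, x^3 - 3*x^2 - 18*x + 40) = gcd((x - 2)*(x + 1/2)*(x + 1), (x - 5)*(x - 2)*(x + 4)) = x - 2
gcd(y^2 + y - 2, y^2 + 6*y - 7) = y - 1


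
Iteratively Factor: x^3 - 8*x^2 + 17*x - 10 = (x - 2)*(x^2 - 6*x + 5) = (x - 5)*(x - 2)*(x - 1)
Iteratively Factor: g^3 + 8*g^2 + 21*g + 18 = (g + 2)*(g^2 + 6*g + 9) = (g + 2)*(g + 3)*(g + 3)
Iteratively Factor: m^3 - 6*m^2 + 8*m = (m)*(m^2 - 6*m + 8) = m*(m - 4)*(m - 2)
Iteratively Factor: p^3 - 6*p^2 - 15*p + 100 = (p + 4)*(p^2 - 10*p + 25) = (p - 5)*(p + 4)*(p - 5)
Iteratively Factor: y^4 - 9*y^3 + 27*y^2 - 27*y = (y - 3)*(y^3 - 6*y^2 + 9*y) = y*(y - 3)*(y^2 - 6*y + 9) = y*(y - 3)^2*(y - 3)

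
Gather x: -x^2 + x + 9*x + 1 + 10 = -x^2 + 10*x + 11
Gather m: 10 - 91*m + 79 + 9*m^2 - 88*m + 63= 9*m^2 - 179*m + 152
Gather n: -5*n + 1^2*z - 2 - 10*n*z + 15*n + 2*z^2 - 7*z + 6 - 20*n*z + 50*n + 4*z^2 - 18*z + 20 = n*(60 - 30*z) + 6*z^2 - 24*z + 24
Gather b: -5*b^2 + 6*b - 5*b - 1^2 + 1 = -5*b^2 + b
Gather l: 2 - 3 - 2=-3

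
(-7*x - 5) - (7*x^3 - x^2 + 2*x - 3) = -7*x^3 + x^2 - 9*x - 2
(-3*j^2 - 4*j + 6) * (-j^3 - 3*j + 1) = 3*j^5 + 4*j^4 + 3*j^3 + 9*j^2 - 22*j + 6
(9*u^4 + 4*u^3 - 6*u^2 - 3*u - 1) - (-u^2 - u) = 9*u^4 + 4*u^3 - 5*u^2 - 2*u - 1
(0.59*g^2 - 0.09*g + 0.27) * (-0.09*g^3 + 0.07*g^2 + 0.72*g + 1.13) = -0.0531*g^5 + 0.0494*g^4 + 0.3942*g^3 + 0.6208*g^2 + 0.0927*g + 0.3051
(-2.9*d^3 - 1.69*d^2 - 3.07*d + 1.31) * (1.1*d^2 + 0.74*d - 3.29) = -3.19*d^5 - 4.005*d^4 + 4.9134*d^3 + 4.7293*d^2 + 11.0697*d - 4.3099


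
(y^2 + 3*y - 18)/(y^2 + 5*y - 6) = (y - 3)/(y - 1)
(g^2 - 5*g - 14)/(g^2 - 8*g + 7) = (g + 2)/(g - 1)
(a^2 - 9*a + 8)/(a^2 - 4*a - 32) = (a - 1)/(a + 4)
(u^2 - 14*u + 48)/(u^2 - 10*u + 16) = (u - 6)/(u - 2)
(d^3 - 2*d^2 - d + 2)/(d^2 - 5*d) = (d^3 - 2*d^2 - d + 2)/(d*(d - 5))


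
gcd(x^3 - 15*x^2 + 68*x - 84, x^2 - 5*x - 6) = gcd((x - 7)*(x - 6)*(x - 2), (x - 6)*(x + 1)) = x - 6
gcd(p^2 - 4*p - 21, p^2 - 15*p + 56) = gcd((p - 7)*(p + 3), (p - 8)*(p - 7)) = p - 7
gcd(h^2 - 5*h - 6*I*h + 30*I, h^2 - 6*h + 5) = h - 5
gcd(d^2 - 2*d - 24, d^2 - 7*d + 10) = 1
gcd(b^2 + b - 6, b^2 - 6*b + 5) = 1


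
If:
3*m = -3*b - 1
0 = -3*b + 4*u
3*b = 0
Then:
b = 0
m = -1/3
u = 0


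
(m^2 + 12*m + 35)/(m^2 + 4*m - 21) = (m + 5)/(m - 3)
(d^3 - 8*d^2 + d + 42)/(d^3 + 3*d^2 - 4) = (d^2 - 10*d + 21)/(d^2 + d - 2)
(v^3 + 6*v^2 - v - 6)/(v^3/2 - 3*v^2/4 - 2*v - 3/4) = 4*(v^2 + 5*v - 6)/(2*v^2 - 5*v - 3)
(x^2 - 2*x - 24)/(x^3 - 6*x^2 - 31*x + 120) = (x^2 - 2*x - 24)/(x^3 - 6*x^2 - 31*x + 120)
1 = 1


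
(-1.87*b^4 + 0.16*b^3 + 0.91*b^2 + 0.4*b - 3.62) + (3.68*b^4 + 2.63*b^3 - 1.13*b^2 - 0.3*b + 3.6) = 1.81*b^4 + 2.79*b^3 - 0.22*b^2 + 0.1*b - 0.02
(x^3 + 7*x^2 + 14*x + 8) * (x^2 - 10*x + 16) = x^5 - 3*x^4 - 40*x^3 - 20*x^2 + 144*x + 128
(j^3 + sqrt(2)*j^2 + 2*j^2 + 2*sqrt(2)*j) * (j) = j^4 + sqrt(2)*j^3 + 2*j^3 + 2*sqrt(2)*j^2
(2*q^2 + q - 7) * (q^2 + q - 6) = 2*q^4 + 3*q^3 - 18*q^2 - 13*q + 42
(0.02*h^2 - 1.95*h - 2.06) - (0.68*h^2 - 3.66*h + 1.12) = -0.66*h^2 + 1.71*h - 3.18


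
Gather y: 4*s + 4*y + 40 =4*s + 4*y + 40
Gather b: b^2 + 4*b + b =b^2 + 5*b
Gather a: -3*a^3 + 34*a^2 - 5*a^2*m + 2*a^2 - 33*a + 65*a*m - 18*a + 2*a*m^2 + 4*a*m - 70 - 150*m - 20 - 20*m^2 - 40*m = -3*a^3 + a^2*(36 - 5*m) + a*(2*m^2 + 69*m - 51) - 20*m^2 - 190*m - 90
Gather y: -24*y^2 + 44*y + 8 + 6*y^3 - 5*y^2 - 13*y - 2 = 6*y^3 - 29*y^2 + 31*y + 6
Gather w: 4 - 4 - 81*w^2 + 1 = 1 - 81*w^2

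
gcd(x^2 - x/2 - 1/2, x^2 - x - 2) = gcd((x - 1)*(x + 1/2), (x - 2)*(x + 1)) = 1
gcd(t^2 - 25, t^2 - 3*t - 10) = t - 5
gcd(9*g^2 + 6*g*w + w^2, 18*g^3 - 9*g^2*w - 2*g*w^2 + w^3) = 3*g + w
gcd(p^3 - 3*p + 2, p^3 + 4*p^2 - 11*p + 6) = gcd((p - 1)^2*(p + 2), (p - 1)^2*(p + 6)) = p^2 - 2*p + 1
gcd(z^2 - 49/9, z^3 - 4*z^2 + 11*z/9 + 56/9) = z - 7/3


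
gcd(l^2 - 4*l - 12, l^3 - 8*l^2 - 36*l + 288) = l - 6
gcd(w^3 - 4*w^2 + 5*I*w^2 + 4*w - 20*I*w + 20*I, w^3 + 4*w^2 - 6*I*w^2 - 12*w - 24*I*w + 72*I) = w - 2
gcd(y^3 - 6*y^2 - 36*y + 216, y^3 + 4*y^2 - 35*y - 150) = y - 6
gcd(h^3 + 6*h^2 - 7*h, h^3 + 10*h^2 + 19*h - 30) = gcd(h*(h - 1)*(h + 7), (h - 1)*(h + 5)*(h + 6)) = h - 1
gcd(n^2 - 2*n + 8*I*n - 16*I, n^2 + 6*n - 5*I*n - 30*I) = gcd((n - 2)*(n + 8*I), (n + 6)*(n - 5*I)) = 1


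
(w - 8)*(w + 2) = w^2 - 6*w - 16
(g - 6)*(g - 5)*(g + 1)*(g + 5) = g^4 - 5*g^3 - 31*g^2 + 125*g + 150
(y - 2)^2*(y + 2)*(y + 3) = y^4 + y^3 - 10*y^2 - 4*y + 24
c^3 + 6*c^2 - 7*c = c*(c - 1)*(c + 7)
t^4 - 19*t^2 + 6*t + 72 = (t - 3)^2*(t + 2)*(t + 4)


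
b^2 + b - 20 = (b - 4)*(b + 5)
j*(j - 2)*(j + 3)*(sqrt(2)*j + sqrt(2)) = sqrt(2)*j^4 + 2*sqrt(2)*j^3 - 5*sqrt(2)*j^2 - 6*sqrt(2)*j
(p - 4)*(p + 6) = p^2 + 2*p - 24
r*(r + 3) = r^2 + 3*r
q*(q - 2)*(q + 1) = q^3 - q^2 - 2*q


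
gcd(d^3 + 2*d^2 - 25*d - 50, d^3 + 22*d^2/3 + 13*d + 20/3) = d + 5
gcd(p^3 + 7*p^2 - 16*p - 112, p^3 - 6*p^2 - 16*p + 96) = p^2 - 16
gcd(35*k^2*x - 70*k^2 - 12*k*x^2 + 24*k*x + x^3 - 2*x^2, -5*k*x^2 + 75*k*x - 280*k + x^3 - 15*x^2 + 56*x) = -5*k + x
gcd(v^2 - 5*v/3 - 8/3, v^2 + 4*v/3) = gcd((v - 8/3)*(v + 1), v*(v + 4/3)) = 1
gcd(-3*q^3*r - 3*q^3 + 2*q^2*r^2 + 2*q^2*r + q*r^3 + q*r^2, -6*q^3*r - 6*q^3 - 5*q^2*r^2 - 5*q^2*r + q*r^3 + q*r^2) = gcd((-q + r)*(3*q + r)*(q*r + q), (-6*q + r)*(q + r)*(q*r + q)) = q*r + q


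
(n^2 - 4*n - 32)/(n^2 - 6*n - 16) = (n + 4)/(n + 2)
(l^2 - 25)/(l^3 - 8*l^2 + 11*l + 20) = (l + 5)/(l^2 - 3*l - 4)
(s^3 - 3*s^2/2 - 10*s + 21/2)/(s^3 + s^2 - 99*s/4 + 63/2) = 2*(s^2 + 2*s - 3)/(2*s^2 + 9*s - 18)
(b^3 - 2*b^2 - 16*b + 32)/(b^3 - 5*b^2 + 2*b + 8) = (b + 4)/(b + 1)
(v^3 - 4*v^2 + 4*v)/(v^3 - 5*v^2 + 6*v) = (v - 2)/(v - 3)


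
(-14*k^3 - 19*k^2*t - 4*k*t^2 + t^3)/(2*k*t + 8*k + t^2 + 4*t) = (-7*k^2 - 6*k*t + t^2)/(t + 4)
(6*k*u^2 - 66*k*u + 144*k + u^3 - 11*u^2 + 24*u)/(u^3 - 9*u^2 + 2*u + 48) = (6*k + u)/(u + 2)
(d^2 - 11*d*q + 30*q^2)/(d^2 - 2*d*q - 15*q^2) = (d - 6*q)/(d + 3*q)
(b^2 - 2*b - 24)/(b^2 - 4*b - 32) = (b - 6)/(b - 8)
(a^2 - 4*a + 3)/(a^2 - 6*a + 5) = (a - 3)/(a - 5)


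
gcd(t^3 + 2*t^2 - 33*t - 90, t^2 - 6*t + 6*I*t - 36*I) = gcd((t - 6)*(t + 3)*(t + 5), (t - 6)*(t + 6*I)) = t - 6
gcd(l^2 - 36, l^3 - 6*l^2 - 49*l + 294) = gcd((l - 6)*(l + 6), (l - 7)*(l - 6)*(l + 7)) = l - 6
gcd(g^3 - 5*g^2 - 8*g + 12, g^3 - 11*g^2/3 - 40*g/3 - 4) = g^2 - 4*g - 12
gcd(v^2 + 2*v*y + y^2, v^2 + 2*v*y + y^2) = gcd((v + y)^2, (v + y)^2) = v^2 + 2*v*y + y^2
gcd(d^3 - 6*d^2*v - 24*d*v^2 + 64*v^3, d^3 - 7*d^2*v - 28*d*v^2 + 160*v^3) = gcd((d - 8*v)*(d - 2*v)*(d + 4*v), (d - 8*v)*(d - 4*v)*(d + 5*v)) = -d + 8*v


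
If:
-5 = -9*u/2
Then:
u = 10/9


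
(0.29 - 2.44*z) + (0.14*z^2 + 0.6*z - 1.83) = 0.14*z^2 - 1.84*z - 1.54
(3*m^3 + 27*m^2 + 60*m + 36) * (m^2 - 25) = 3*m^5 + 27*m^4 - 15*m^3 - 639*m^2 - 1500*m - 900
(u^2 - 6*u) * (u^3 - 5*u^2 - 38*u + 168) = u^5 - 11*u^4 - 8*u^3 + 396*u^2 - 1008*u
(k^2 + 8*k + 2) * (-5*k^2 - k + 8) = -5*k^4 - 41*k^3 - 10*k^2 + 62*k + 16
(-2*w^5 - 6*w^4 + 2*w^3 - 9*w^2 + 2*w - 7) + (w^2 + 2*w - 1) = -2*w^5 - 6*w^4 + 2*w^3 - 8*w^2 + 4*w - 8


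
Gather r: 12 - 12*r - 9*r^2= -9*r^2 - 12*r + 12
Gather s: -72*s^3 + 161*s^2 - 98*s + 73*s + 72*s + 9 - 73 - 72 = -72*s^3 + 161*s^2 + 47*s - 136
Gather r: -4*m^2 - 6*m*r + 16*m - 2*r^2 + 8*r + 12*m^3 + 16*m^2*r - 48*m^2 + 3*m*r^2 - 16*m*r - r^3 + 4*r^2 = 12*m^3 - 52*m^2 + 16*m - r^3 + r^2*(3*m + 2) + r*(16*m^2 - 22*m + 8)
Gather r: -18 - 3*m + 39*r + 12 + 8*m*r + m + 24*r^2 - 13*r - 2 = -2*m + 24*r^2 + r*(8*m + 26) - 8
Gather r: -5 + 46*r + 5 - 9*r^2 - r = -9*r^2 + 45*r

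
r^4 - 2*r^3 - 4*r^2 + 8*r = r*(r - 2)^2*(r + 2)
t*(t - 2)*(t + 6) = t^3 + 4*t^2 - 12*t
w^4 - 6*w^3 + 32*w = w*(w - 4)^2*(w + 2)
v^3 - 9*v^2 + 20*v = v*(v - 5)*(v - 4)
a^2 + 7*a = a*(a + 7)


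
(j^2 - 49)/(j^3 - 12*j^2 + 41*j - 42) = (j + 7)/(j^2 - 5*j + 6)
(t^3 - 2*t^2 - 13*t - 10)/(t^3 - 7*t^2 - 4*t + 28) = (t^2 - 4*t - 5)/(t^2 - 9*t + 14)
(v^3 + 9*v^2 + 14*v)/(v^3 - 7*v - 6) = v*(v + 7)/(v^2 - 2*v - 3)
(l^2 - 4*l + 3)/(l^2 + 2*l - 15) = (l - 1)/(l + 5)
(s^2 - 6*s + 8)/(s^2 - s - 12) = (s - 2)/(s + 3)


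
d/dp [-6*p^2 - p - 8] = -12*p - 1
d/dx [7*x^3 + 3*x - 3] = 21*x^2 + 3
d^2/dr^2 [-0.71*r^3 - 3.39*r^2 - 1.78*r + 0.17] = -4.26*r - 6.78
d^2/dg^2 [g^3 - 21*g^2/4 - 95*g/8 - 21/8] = 6*g - 21/2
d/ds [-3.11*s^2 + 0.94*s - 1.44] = 0.94 - 6.22*s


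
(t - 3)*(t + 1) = t^2 - 2*t - 3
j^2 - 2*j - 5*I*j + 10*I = (j - 2)*(j - 5*I)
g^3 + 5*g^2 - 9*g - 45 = (g - 3)*(g + 3)*(g + 5)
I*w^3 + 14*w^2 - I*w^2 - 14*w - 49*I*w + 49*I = (w - 7*I)^2*(I*w - I)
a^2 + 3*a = a*(a + 3)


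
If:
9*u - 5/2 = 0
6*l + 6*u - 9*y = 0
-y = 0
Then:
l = -5/18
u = 5/18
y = 0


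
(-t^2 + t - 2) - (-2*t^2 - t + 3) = t^2 + 2*t - 5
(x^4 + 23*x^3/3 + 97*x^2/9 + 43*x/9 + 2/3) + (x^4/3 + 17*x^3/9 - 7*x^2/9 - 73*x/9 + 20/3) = 4*x^4/3 + 86*x^3/9 + 10*x^2 - 10*x/3 + 22/3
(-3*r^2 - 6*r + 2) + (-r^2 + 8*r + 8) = -4*r^2 + 2*r + 10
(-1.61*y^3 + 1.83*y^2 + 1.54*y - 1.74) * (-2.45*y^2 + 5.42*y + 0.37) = 3.9445*y^5 - 13.2097*y^4 + 5.5499*y^3 + 13.2869*y^2 - 8.861*y - 0.6438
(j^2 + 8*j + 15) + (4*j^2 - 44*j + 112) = 5*j^2 - 36*j + 127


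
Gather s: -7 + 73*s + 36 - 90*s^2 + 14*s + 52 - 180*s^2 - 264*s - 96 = -270*s^2 - 177*s - 15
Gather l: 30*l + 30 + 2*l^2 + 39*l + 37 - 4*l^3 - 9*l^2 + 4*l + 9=-4*l^3 - 7*l^2 + 73*l + 76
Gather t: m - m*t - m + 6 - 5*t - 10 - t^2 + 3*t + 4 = -t^2 + t*(-m - 2)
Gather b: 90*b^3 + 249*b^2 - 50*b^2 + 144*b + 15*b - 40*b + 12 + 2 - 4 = 90*b^3 + 199*b^2 + 119*b + 10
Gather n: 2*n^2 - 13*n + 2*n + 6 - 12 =2*n^2 - 11*n - 6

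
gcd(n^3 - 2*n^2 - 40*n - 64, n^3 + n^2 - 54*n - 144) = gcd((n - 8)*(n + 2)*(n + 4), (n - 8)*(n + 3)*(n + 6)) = n - 8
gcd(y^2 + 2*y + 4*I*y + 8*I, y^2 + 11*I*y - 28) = y + 4*I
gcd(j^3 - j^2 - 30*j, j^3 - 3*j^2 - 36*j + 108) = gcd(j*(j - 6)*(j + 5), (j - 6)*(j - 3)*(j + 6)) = j - 6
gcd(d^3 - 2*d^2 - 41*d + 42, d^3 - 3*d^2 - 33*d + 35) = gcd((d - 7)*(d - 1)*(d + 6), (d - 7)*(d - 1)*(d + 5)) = d^2 - 8*d + 7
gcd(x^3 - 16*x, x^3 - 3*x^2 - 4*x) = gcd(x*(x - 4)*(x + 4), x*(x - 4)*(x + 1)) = x^2 - 4*x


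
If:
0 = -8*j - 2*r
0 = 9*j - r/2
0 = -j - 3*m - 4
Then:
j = 0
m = -4/3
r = 0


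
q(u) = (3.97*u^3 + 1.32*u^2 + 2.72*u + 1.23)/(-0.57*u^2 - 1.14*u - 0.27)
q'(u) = (1.14*u + 1.14)*(3.97*u^3 + 1.32*u^2 + 2.72*u + 1.23)/(-0.57*u^2 - 1.14*u - 0.27)^2 + (11.91*u^2 + 2.64*u + 2.72)/(-0.57*u^2 - 1.14*u - 0.27) = (-2.2629*u^4 - 9.0516*u^3 - 3.1701*u^2 + 0.6894*u + 0.6678)/(0.3249*u^4 + 1.2996*u^3 + 1.6074*u^2 + 0.6156*u + 0.0729)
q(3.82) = -19.48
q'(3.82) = -6.15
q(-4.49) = 51.75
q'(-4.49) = -3.78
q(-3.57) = 49.73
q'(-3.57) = 0.17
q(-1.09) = -17.97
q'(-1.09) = 53.61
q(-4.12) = 50.53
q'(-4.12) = -2.72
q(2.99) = -14.51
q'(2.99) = -5.82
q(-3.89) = 50.01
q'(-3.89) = -1.78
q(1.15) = -5.20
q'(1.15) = -3.75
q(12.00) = -73.77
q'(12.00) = -6.83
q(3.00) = -14.56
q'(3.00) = -5.83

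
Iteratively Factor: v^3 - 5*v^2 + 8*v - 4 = (v - 2)*(v^2 - 3*v + 2) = (v - 2)^2*(v - 1)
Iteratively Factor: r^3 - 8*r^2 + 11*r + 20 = (r + 1)*(r^2 - 9*r + 20) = (r - 5)*(r + 1)*(r - 4)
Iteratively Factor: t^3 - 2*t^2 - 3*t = (t + 1)*(t^2 - 3*t) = (t - 3)*(t + 1)*(t)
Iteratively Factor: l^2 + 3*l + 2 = (l + 1)*(l + 2)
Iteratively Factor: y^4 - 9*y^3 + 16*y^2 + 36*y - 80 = (y - 4)*(y^3 - 5*y^2 - 4*y + 20) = (y - 5)*(y - 4)*(y^2 - 4) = (y - 5)*(y - 4)*(y - 2)*(y + 2)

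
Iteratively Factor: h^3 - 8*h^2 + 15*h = (h - 3)*(h^2 - 5*h) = h*(h - 3)*(h - 5)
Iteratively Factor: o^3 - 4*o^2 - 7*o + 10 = (o + 2)*(o^2 - 6*o + 5) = (o - 5)*(o + 2)*(o - 1)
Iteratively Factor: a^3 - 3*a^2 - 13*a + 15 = (a + 3)*(a^2 - 6*a + 5) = (a - 1)*(a + 3)*(a - 5)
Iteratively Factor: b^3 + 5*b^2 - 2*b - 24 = (b - 2)*(b^2 + 7*b + 12) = (b - 2)*(b + 3)*(b + 4)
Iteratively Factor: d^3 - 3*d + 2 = (d + 2)*(d^2 - 2*d + 1) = (d - 1)*(d + 2)*(d - 1)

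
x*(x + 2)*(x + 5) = x^3 + 7*x^2 + 10*x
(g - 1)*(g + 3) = g^2 + 2*g - 3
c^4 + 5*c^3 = c^3*(c + 5)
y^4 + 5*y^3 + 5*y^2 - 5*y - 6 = (y - 1)*(y + 1)*(y + 2)*(y + 3)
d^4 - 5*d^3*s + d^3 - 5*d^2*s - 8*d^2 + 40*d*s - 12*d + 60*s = (d - 3)*(d + 2)^2*(d - 5*s)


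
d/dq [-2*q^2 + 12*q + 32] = 12 - 4*q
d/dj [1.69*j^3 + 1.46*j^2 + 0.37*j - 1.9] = 5.07*j^2 + 2.92*j + 0.37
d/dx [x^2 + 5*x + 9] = 2*x + 5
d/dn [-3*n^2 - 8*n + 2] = -6*n - 8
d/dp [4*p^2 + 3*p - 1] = 8*p + 3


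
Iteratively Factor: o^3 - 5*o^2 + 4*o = (o)*(o^2 - 5*o + 4) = o*(o - 1)*(o - 4)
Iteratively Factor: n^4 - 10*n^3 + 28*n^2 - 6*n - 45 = (n - 3)*(n^3 - 7*n^2 + 7*n + 15) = (n - 5)*(n - 3)*(n^2 - 2*n - 3) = (n - 5)*(n - 3)^2*(n + 1)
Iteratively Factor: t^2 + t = (t)*(t + 1)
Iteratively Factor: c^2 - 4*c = (c)*(c - 4)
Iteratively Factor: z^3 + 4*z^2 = (z)*(z^2 + 4*z) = z*(z + 4)*(z)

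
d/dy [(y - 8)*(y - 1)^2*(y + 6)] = 4*y^3 - 12*y^2 - 86*y + 94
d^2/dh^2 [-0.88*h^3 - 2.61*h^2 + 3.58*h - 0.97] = -5.28*h - 5.22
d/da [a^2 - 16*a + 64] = 2*a - 16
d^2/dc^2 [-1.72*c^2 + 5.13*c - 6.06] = -3.44000000000000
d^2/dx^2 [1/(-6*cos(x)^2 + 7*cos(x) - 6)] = (-144*sin(x)^4 - 23*sin(x)^2 - 399*cos(x)/2 + 63*cos(3*x)/2 + 193)/(6*sin(x)^2 + 7*cos(x) - 12)^3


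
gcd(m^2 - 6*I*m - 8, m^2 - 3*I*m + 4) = m - 4*I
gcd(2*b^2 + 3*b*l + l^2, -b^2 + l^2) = b + l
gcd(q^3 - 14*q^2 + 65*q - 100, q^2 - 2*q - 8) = q - 4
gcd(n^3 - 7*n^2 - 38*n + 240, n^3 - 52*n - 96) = n^2 - 2*n - 48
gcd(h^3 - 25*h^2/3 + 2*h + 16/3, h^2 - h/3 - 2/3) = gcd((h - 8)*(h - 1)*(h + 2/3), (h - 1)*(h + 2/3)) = h^2 - h/3 - 2/3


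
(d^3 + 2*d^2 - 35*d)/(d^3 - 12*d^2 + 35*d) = (d + 7)/(d - 7)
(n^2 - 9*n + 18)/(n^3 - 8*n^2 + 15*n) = (n - 6)/(n*(n - 5))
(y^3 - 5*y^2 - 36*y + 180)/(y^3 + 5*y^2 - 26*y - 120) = (y - 6)/(y + 4)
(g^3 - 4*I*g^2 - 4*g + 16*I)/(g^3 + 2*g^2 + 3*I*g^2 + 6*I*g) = (g^2 - 2*g*(1 + 2*I) + 8*I)/(g*(g + 3*I))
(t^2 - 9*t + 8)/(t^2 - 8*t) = (t - 1)/t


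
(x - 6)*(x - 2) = x^2 - 8*x + 12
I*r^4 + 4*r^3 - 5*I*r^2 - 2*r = r*(r - 2*I)*(r - I)*(I*r + 1)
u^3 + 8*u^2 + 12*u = u*(u + 2)*(u + 6)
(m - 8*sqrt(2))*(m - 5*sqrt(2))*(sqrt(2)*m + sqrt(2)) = sqrt(2)*m^3 - 26*m^2 + sqrt(2)*m^2 - 26*m + 80*sqrt(2)*m + 80*sqrt(2)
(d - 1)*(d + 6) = d^2 + 5*d - 6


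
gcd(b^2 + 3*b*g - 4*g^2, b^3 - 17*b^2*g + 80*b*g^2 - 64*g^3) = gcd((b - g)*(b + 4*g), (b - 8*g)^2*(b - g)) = b - g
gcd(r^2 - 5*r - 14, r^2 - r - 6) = r + 2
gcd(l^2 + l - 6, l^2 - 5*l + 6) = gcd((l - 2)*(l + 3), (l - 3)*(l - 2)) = l - 2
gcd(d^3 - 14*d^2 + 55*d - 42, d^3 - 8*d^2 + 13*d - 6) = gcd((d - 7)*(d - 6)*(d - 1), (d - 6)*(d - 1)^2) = d^2 - 7*d + 6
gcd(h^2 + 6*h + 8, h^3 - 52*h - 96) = h + 2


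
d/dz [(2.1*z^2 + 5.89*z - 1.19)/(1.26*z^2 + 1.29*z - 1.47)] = (-4.7124*z^2 - 3.1752*z - 7.1232)/(1.5876*z^4 + 3.2508*z^3 - 2.0403*z^2 - 3.7926*z + 2.1609)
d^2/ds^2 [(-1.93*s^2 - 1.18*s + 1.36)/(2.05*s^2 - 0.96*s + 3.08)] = (-17.51438*s^3 + 107.40852*s^2 + 28.64424*s - 58.26288)/(8.615125*s^6 - 12.1032*s^5 + 44.49894*s^4 - 37.253376*s^3 + 66.856944*s^2 - 27.320832*s + 29.218112)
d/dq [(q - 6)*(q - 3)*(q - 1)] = 3*q^2 - 20*q + 27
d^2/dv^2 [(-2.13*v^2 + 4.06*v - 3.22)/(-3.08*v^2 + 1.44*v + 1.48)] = (-58.135616*v^3 + 241.5336*v^2 - 196.730688*v + 69.346528)/(29.218112*v^6 - 40.981248*v^5 - 22.959552*v^4 + 36.398592*v^3 + 11.032512*v^2 - 9.462528*v - 3.241792)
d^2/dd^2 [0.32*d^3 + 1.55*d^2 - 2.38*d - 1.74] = 1.92*d + 3.1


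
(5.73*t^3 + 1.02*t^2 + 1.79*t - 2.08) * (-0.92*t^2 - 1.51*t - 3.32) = -5.2716*t^5 - 9.5907*t^4 - 22.2106*t^3 - 4.1757*t^2 - 2.802*t + 6.9056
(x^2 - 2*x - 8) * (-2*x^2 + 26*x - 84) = -2*x^4 + 30*x^3 - 120*x^2 - 40*x + 672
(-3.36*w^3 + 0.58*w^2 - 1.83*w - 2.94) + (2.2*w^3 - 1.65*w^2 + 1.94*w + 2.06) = -1.16*w^3 - 1.07*w^2 + 0.11*w - 0.88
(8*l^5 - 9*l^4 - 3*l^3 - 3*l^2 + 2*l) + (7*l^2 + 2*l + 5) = 8*l^5 - 9*l^4 - 3*l^3 + 4*l^2 + 4*l + 5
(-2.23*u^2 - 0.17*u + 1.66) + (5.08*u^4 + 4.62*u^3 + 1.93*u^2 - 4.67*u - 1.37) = 5.08*u^4 + 4.62*u^3 - 0.3*u^2 - 4.84*u + 0.29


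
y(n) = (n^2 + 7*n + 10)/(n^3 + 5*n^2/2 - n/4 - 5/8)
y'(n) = (2*n + 7)/(n^3 + 5*n^2/2 - n/4 - 5/8) + (-3*n^2 - 5*n + 1/4)*(n^2 + 7*n + 10)/(n^3 + 5*n^2/2 - n/4 - 5/8)^2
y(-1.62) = 0.61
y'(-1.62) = 1.94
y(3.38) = 0.69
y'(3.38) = -0.32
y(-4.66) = 0.02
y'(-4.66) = 0.07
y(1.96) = 1.72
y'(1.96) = -1.58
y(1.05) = 6.10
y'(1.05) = -13.73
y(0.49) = -461.81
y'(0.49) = -45829.87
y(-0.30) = -22.70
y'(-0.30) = 77.26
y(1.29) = 3.86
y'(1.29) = -6.28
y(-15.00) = -0.05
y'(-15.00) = 0.00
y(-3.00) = 0.46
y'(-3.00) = 1.00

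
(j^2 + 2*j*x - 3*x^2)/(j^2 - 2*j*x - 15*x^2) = (-j + x)/(-j + 5*x)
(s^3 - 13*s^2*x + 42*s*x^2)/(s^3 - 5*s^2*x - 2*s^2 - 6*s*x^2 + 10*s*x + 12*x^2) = s*(s - 7*x)/(s^2 + s*x - 2*s - 2*x)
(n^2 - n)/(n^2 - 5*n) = (n - 1)/(n - 5)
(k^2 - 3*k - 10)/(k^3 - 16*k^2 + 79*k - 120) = (k + 2)/(k^2 - 11*k + 24)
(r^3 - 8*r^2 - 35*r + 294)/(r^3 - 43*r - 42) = (r - 7)/(r + 1)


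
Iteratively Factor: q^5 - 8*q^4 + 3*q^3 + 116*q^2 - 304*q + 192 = (q + 4)*(q^4 - 12*q^3 + 51*q^2 - 88*q + 48) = (q - 4)*(q + 4)*(q^3 - 8*q^2 + 19*q - 12) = (q - 4)*(q - 3)*(q + 4)*(q^2 - 5*q + 4) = (q - 4)^2*(q - 3)*(q + 4)*(q - 1)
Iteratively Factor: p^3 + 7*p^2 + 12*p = (p + 4)*(p^2 + 3*p) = p*(p + 4)*(p + 3)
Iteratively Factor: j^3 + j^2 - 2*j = (j + 2)*(j^2 - j) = (j - 1)*(j + 2)*(j)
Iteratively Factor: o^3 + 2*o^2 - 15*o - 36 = (o + 3)*(o^2 - o - 12) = (o - 4)*(o + 3)*(o + 3)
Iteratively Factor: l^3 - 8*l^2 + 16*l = (l - 4)*(l^2 - 4*l) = (l - 4)^2*(l)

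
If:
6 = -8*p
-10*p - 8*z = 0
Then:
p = -3/4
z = 15/16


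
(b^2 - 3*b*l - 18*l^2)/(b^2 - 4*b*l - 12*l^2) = (b + 3*l)/(b + 2*l)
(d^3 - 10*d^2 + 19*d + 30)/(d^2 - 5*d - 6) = d - 5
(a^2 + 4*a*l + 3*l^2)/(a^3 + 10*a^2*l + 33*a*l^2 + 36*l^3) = (a + l)/(a^2 + 7*a*l + 12*l^2)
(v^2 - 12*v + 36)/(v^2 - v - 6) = (-v^2 + 12*v - 36)/(-v^2 + v + 6)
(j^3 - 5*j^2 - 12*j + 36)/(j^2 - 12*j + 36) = (j^2 + j - 6)/(j - 6)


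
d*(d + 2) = d^2 + 2*d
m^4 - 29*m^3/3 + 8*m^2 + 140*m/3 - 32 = (m - 8)*(m - 3)*(m - 2/3)*(m + 2)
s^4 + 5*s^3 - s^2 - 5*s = s*(s - 1)*(s + 1)*(s + 5)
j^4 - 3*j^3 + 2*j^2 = j^2*(j - 2)*(j - 1)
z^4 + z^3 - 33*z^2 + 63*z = z*(z - 3)^2*(z + 7)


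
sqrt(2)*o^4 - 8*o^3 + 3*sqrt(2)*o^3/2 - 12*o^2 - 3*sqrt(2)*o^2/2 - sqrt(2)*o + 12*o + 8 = (o - 1)*(o + 2)*(o - 4*sqrt(2))*(sqrt(2)*o + sqrt(2)/2)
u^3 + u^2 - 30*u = u*(u - 5)*(u + 6)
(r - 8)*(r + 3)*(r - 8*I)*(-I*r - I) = -I*r^4 - 8*r^3 + 4*I*r^3 + 32*r^2 + 29*I*r^2 + 232*r + 24*I*r + 192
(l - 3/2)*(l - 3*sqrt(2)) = l^2 - 3*sqrt(2)*l - 3*l/2 + 9*sqrt(2)/2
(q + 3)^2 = q^2 + 6*q + 9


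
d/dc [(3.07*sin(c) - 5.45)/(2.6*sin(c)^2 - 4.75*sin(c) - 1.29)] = (-7.982*sin(c)^2 + 28.34*sin(c) - 29.8478)*cos(c)/(6.76*sin(c)^4 - 24.7*sin(c)^3 + 15.8545*sin(c)^2 + 12.255*sin(c) + 1.6641)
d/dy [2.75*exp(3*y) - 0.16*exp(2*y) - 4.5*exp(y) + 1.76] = (8.25*exp(2*y) - 0.32*exp(y) - 4.5)*exp(y)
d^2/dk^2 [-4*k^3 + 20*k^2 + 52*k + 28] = 40 - 24*k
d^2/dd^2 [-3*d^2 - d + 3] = -6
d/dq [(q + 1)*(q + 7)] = 2*q + 8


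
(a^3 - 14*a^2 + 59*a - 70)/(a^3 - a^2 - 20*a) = (a^2 - 9*a + 14)/(a*(a + 4))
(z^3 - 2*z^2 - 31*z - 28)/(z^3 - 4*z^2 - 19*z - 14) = (z + 4)/(z + 2)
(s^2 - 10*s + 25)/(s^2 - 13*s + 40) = (s - 5)/(s - 8)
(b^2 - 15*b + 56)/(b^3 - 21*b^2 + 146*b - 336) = 1/(b - 6)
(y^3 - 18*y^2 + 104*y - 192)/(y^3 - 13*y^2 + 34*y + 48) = (y - 4)/(y + 1)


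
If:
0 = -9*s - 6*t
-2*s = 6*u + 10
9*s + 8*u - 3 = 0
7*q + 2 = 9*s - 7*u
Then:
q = 739/133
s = 49/19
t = -147/38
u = -48/19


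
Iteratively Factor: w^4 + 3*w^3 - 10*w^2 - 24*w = (w + 4)*(w^3 - w^2 - 6*w) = (w - 3)*(w + 4)*(w^2 + 2*w) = (w - 3)*(w + 2)*(w + 4)*(w)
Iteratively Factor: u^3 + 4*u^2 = (u)*(u^2 + 4*u) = u*(u + 4)*(u)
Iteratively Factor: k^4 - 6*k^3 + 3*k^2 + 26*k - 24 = (k - 1)*(k^3 - 5*k^2 - 2*k + 24) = (k - 4)*(k - 1)*(k^2 - k - 6) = (k - 4)*(k - 3)*(k - 1)*(k + 2)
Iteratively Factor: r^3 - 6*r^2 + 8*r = (r)*(r^2 - 6*r + 8) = r*(r - 2)*(r - 4)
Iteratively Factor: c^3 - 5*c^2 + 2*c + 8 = (c - 4)*(c^2 - c - 2) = (c - 4)*(c - 2)*(c + 1)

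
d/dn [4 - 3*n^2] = -6*n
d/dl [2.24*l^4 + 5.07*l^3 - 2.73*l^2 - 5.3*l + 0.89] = 8.96*l^3 + 15.21*l^2 - 5.46*l - 5.3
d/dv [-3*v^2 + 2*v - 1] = 2 - 6*v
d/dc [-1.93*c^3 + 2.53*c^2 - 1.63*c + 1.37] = -5.79*c^2 + 5.06*c - 1.63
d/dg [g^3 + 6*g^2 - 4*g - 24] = 3*g^2 + 12*g - 4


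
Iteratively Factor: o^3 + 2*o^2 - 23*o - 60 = (o - 5)*(o^2 + 7*o + 12) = (o - 5)*(o + 3)*(o + 4)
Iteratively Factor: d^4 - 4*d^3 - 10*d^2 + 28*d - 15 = (d - 5)*(d^3 + d^2 - 5*d + 3) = (d - 5)*(d - 1)*(d^2 + 2*d - 3) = (d - 5)*(d - 1)*(d + 3)*(d - 1)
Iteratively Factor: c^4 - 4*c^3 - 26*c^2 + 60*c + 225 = (c - 5)*(c^3 + c^2 - 21*c - 45) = (c - 5)*(c + 3)*(c^2 - 2*c - 15) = (c - 5)*(c + 3)^2*(c - 5)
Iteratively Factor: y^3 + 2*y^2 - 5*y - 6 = (y - 2)*(y^2 + 4*y + 3) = (y - 2)*(y + 3)*(y + 1)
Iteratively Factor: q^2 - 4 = (q - 2)*(q + 2)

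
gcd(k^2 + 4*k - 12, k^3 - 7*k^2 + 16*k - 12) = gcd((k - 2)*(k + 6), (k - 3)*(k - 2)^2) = k - 2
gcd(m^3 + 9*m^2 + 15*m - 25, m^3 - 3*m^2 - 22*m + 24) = m - 1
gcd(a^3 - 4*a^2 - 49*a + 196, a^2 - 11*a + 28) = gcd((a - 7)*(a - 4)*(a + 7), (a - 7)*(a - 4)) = a^2 - 11*a + 28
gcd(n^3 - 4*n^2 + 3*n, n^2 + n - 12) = n - 3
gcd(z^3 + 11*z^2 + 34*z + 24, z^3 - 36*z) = z + 6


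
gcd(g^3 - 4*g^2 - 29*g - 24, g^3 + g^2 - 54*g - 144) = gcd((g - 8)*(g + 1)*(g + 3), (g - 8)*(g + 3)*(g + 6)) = g^2 - 5*g - 24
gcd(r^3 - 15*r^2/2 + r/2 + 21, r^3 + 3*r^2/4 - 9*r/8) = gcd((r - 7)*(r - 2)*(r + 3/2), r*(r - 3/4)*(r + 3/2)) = r + 3/2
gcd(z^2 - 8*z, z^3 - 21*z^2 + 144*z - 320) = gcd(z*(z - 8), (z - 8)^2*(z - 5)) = z - 8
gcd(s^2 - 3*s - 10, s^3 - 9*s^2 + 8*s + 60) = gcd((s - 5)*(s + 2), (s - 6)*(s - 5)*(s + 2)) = s^2 - 3*s - 10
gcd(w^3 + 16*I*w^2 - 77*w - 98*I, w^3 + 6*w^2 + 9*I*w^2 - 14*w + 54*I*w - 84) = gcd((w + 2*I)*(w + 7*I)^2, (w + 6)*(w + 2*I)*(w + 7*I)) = w^2 + 9*I*w - 14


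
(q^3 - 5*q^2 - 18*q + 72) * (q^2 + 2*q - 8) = q^5 - 3*q^4 - 36*q^3 + 76*q^2 + 288*q - 576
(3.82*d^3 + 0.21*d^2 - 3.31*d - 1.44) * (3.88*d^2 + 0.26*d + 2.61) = 14.8216*d^5 + 1.808*d^4 - 2.818*d^3 - 5.8997*d^2 - 9.0135*d - 3.7584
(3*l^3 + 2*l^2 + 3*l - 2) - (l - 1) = 3*l^3 + 2*l^2 + 2*l - 1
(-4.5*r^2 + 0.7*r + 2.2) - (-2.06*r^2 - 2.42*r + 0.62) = -2.44*r^2 + 3.12*r + 1.58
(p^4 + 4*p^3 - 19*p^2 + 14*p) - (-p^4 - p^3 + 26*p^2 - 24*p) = 2*p^4 + 5*p^3 - 45*p^2 + 38*p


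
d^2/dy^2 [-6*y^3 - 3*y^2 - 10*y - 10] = -36*y - 6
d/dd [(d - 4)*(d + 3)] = 2*d - 1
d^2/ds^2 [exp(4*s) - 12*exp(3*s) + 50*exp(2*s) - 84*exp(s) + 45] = (16*exp(3*s) - 108*exp(2*s) + 200*exp(s) - 84)*exp(s)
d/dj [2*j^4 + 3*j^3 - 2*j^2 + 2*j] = 8*j^3 + 9*j^2 - 4*j + 2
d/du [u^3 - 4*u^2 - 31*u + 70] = 3*u^2 - 8*u - 31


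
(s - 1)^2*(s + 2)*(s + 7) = s^4 + 7*s^3 - 3*s^2 - 19*s + 14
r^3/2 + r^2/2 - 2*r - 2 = (r/2 + 1)*(r - 2)*(r + 1)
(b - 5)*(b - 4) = b^2 - 9*b + 20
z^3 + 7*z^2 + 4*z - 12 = (z - 1)*(z + 2)*(z + 6)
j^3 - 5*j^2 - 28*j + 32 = (j - 8)*(j - 1)*(j + 4)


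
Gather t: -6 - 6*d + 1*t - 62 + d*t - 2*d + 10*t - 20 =-8*d + t*(d + 11) - 88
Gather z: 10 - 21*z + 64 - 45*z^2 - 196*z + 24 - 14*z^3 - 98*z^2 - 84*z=-14*z^3 - 143*z^2 - 301*z + 98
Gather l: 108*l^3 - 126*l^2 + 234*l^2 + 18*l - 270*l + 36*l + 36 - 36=108*l^3 + 108*l^2 - 216*l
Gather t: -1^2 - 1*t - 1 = -t - 2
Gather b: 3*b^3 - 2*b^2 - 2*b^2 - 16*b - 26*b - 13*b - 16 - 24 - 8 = 3*b^3 - 4*b^2 - 55*b - 48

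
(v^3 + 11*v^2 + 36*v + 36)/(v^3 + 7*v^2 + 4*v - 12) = (v + 3)/(v - 1)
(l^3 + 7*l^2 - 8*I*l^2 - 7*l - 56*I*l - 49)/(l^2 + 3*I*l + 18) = (l^3 + l^2*(7 - 8*I) + l*(-7 - 56*I) - 49)/(l^2 + 3*I*l + 18)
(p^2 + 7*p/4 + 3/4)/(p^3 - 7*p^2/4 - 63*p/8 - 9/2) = 2*(p + 1)/(2*p^2 - 5*p - 12)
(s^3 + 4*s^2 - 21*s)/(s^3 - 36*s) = (s^2 + 4*s - 21)/(s^2 - 36)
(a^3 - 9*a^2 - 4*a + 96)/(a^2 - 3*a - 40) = (a^2 - a - 12)/(a + 5)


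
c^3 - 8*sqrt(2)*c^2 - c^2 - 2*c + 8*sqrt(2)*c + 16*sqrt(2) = (c - 2)*(c + 1)*(c - 8*sqrt(2))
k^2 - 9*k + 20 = (k - 5)*(k - 4)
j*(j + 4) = j^2 + 4*j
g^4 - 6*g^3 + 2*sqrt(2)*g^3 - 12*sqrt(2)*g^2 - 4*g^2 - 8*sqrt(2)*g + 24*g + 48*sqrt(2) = (g - 6)*(g - 2)*(g + 2)*(g + 2*sqrt(2))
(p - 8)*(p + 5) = p^2 - 3*p - 40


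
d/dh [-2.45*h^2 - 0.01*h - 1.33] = -4.9*h - 0.01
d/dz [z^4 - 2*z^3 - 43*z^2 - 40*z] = 4*z^3 - 6*z^2 - 86*z - 40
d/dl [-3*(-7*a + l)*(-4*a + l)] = 33*a - 6*l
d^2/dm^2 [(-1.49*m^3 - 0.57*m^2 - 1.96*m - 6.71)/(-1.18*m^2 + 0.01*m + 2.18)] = (8.88178419700125e-16*m^4 + 13.13771*m^3 + 65.050524*m^2 + 72.262812*m + 39.85523)/(1.643032*m^6 - 0.041772*m^5 - 9.105942*m^4 + 0.154343*m^3 + 16.822842*m^2 - 0.142572*m - 10.360232)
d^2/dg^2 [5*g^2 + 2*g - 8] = 10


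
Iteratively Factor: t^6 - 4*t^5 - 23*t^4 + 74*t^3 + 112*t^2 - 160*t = (t - 5)*(t^5 + t^4 - 18*t^3 - 16*t^2 + 32*t) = (t - 5)*(t - 1)*(t^4 + 2*t^3 - 16*t^2 - 32*t) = t*(t - 5)*(t - 1)*(t^3 + 2*t^2 - 16*t - 32) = t*(t - 5)*(t - 4)*(t - 1)*(t^2 + 6*t + 8) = t*(t - 5)*(t - 4)*(t - 1)*(t + 2)*(t + 4)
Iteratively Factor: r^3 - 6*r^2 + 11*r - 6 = (r - 1)*(r^2 - 5*r + 6) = (r - 2)*(r - 1)*(r - 3)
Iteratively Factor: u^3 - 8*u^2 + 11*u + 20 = (u - 5)*(u^2 - 3*u - 4) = (u - 5)*(u - 4)*(u + 1)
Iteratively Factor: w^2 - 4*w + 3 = (w - 1)*(w - 3)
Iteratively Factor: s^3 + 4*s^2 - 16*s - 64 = (s - 4)*(s^2 + 8*s + 16) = (s - 4)*(s + 4)*(s + 4)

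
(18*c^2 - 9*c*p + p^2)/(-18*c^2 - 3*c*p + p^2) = (-3*c + p)/(3*c + p)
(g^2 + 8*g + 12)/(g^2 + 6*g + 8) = (g + 6)/(g + 4)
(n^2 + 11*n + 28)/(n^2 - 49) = (n + 4)/(n - 7)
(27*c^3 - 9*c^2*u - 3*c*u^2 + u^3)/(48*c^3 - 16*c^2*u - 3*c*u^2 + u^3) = (-9*c^2 + u^2)/(-16*c^2 + u^2)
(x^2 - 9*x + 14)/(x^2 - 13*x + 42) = (x - 2)/(x - 6)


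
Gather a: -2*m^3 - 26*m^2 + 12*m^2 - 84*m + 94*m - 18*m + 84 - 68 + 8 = -2*m^3 - 14*m^2 - 8*m + 24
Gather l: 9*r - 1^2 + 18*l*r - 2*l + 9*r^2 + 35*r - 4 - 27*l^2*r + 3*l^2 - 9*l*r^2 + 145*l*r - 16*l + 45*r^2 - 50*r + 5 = l^2*(3 - 27*r) + l*(-9*r^2 + 163*r - 18) + 54*r^2 - 6*r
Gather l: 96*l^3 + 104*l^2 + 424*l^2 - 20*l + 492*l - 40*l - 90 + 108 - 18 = 96*l^3 + 528*l^2 + 432*l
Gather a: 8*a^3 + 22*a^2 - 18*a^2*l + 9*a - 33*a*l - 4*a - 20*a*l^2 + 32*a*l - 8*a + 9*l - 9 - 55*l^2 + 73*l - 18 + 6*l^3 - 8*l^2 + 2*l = 8*a^3 + a^2*(22 - 18*l) + a*(-20*l^2 - l - 3) + 6*l^3 - 63*l^2 + 84*l - 27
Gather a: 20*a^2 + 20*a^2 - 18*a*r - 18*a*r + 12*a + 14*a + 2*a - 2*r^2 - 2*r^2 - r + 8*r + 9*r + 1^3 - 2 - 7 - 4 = 40*a^2 + a*(28 - 36*r) - 4*r^2 + 16*r - 12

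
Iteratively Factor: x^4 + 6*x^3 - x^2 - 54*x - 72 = (x + 2)*(x^3 + 4*x^2 - 9*x - 36) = (x + 2)*(x + 4)*(x^2 - 9) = (x - 3)*(x + 2)*(x + 4)*(x + 3)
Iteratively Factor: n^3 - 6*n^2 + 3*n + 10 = (n - 5)*(n^2 - n - 2) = (n - 5)*(n - 2)*(n + 1)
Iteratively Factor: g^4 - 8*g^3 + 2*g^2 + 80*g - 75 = (g - 5)*(g^3 - 3*g^2 - 13*g + 15) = (g - 5)*(g + 3)*(g^2 - 6*g + 5) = (g - 5)^2*(g + 3)*(g - 1)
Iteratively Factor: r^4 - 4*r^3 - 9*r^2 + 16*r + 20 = (r + 1)*(r^3 - 5*r^2 - 4*r + 20) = (r + 1)*(r + 2)*(r^2 - 7*r + 10) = (r - 5)*(r + 1)*(r + 2)*(r - 2)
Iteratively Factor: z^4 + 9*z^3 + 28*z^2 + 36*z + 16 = (z + 4)*(z^3 + 5*z^2 + 8*z + 4) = (z + 2)*(z + 4)*(z^2 + 3*z + 2) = (z + 2)^2*(z + 4)*(z + 1)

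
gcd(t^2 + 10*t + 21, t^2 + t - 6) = t + 3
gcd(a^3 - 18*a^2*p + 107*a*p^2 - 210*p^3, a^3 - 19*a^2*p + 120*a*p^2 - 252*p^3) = a^2 - 13*a*p + 42*p^2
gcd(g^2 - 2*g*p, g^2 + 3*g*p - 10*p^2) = -g + 2*p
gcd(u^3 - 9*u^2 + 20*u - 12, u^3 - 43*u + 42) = u^2 - 7*u + 6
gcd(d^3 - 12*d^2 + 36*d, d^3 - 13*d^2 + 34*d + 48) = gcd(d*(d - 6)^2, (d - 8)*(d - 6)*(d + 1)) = d - 6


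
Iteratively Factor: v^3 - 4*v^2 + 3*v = (v - 1)*(v^2 - 3*v) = (v - 3)*(v - 1)*(v)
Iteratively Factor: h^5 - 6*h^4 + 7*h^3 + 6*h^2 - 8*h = (h + 1)*(h^4 - 7*h^3 + 14*h^2 - 8*h) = (h - 1)*(h + 1)*(h^3 - 6*h^2 + 8*h) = h*(h - 1)*(h + 1)*(h^2 - 6*h + 8) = h*(h - 2)*(h - 1)*(h + 1)*(h - 4)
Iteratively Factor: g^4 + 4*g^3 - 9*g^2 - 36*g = (g - 3)*(g^3 + 7*g^2 + 12*g) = g*(g - 3)*(g^2 + 7*g + 12) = g*(g - 3)*(g + 4)*(g + 3)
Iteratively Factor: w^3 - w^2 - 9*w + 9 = (w - 1)*(w^2 - 9) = (w - 1)*(w + 3)*(w - 3)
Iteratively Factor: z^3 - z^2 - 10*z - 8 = (z - 4)*(z^2 + 3*z + 2) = (z - 4)*(z + 2)*(z + 1)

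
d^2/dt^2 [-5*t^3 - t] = -30*t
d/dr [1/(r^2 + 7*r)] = (-2*r - 7)/(r^2*(r + 7)^2)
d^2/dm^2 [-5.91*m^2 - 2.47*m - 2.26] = -11.8200000000000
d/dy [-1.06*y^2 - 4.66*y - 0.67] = -2.12*y - 4.66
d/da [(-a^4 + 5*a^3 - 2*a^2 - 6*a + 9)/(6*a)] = -a^2/2 + 5*a/3 - 1/3 - 3/(2*a^2)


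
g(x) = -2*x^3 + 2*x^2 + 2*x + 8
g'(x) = -6*x^2 + 4*x + 2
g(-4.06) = 166.69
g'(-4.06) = -113.14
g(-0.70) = 8.27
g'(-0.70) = -3.74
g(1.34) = 9.46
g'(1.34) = -3.41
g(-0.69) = 8.23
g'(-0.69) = -3.62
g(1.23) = 9.76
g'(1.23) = -2.16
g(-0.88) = 9.15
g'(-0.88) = -6.17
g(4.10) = -88.02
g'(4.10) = -82.46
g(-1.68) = 19.77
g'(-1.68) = -21.65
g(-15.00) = 7178.00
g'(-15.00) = -1408.00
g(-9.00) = 1610.00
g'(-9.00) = -520.00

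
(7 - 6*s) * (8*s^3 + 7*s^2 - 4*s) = -48*s^4 + 14*s^3 + 73*s^2 - 28*s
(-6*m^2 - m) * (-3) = 18*m^2 + 3*m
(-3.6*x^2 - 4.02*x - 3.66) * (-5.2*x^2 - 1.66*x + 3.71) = 18.72*x^4 + 26.88*x^3 + 12.3492*x^2 - 8.8386*x - 13.5786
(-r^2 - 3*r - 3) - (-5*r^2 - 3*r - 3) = 4*r^2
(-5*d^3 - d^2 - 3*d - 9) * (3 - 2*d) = 10*d^4 - 13*d^3 + 3*d^2 + 9*d - 27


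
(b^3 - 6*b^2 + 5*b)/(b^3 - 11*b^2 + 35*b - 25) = b/(b - 5)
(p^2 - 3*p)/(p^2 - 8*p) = (p - 3)/(p - 8)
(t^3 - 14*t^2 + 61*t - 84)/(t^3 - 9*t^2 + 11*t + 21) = (t - 4)/(t + 1)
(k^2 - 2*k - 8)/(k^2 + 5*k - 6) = (k^2 - 2*k - 8)/(k^2 + 5*k - 6)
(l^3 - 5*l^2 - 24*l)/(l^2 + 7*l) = (l^2 - 5*l - 24)/(l + 7)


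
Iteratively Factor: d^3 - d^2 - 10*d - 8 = (d - 4)*(d^2 + 3*d + 2) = (d - 4)*(d + 1)*(d + 2)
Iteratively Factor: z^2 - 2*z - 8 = (z + 2)*(z - 4)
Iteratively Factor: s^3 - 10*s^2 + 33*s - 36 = (s - 3)*(s^2 - 7*s + 12) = (s - 4)*(s - 3)*(s - 3)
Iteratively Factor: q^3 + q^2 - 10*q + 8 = (q - 2)*(q^2 + 3*q - 4) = (q - 2)*(q + 4)*(q - 1)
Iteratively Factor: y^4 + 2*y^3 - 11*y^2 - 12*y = (y)*(y^3 + 2*y^2 - 11*y - 12) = y*(y - 3)*(y^2 + 5*y + 4) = y*(y - 3)*(y + 1)*(y + 4)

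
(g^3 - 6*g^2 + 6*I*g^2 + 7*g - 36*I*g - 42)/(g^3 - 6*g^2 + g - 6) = (g + 7*I)/(g + I)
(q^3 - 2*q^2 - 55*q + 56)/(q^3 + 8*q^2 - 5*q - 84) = (q^2 - 9*q + 8)/(q^2 + q - 12)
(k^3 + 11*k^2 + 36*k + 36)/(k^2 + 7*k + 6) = (k^2 + 5*k + 6)/(k + 1)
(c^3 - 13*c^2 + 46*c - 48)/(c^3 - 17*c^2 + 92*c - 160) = (c^2 - 5*c + 6)/(c^2 - 9*c + 20)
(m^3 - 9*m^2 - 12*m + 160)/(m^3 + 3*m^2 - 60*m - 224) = (m - 5)/(m + 7)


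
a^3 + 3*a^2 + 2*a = a*(a + 1)*(a + 2)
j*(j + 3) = j^2 + 3*j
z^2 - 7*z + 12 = (z - 4)*(z - 3)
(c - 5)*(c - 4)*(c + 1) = c^3 - 8*c^2 + 11*c + 20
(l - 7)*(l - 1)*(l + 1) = l^3 - 7*l^2 - l + 7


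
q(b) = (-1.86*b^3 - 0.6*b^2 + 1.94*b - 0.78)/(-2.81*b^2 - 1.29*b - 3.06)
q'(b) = (5.62*b + 1.29)*(-1.86*b^3 - 0.6*b^2 + 1.94*b - 0.78)/(-2.81*b^2 - 1.29*b - 3.06)^2 + (-5.58*b^2 - 1.2*b + 1.94)/(-2.81*b^2 - 1.29*b - 3.06)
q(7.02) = 4.38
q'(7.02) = 0.68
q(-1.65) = -0.32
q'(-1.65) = 1.02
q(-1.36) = -0.02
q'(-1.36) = 1.02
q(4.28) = 2.49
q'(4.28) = 0.71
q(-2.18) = -0.84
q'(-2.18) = 0.94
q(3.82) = 2.16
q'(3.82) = 0.71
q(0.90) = 0.13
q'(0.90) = 0.43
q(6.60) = 4.10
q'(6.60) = 0.69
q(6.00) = 3.68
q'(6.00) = 0.69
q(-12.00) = -7.91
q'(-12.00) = 0.67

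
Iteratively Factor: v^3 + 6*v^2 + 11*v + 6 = (v + 1)*(v^2 + 5*v + 6) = (v + 1)*(v + 2)*(v + 3)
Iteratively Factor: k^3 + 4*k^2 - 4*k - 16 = (k + 2)*(k^2 + 2*k - 8) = (k - 2)*(k + 2)*(k + 4)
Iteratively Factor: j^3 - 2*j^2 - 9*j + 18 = (j + 3)*(j^2 - 5*j + 6) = (j - 3)*(j + 3)*(j - 2)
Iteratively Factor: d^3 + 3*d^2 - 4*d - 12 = (d + 3)*(d^2 - 4) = (d - 2)*(d + 3)*(d + 2)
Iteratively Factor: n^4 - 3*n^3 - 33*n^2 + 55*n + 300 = (n - 5)*(n^3 + 2*n^2 - 23*n - 60) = (n - 5)*(n + 4)*(n^2 - 2*n - 15) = (n - 5)^2*(n + 4)*(n + 3)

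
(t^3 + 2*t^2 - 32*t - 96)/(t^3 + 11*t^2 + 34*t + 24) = (t^2 - 2*t - 24)/(t^2 + 7*t + 6)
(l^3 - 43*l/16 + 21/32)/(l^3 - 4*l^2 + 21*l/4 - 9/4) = (16*l^2 + 24*l - 7)/(8*(2*l^2 - 5*l + 3))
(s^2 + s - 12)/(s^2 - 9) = (s + 4)/(s + 3)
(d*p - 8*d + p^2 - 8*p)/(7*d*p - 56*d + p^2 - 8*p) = (d + p)/(7*d + p)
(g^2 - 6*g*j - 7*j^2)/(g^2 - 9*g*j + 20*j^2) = (g^2 - 6*g*j - 7*j^2)/(g^2 - 9*g*j + 20*j^2)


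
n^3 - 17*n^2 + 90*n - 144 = (n - 8)*(n - 6)*(n - 3)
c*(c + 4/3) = c^2 + 4*c/3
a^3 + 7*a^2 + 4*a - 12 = (a - 1)*(a + 2)*(a + 6)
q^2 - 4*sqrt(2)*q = q*(q - 4*sqrt(2))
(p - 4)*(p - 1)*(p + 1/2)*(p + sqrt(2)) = p^4 - 9*p^3/2 + sqrt(2)*p^3 - 9*sqrt(2)*p^2/2 + 3*p^2/2 + 2*p + 3*sqrt(2)*p/2 + 2*sqrt(2)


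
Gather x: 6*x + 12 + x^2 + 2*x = x^2 + 8*x + 12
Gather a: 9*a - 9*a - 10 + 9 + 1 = 0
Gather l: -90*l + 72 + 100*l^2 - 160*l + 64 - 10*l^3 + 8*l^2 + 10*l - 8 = -10*l^3 + 108*l^2 - 240*l + 128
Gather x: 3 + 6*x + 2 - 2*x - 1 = 4*x + 4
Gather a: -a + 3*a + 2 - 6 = 2*a - 4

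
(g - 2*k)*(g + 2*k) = g^2 - 4*k^2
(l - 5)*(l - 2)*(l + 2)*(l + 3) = l^4 - 2*l^3 - 19*l^2 + 8*l + 60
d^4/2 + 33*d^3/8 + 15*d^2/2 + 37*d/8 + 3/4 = (d/2 + 1/2)*(d + 1/4)*(d + 1)*(d + 6)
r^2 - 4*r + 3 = (r - 3)*(r - 1)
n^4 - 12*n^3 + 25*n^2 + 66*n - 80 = (n - 8)*(n - 5)*(n - 1)*(n + 2)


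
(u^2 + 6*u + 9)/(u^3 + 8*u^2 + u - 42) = (u + 3)/(u^2 + 5*u - 14)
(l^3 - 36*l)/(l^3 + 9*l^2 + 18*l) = (l - 6)/(l + 3)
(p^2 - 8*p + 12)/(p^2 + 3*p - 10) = (p - 6)/(p + 5)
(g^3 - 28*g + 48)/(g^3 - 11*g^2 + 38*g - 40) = (g + 6)/(g - 5)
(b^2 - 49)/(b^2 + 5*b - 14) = (b - 7)/(b - 2)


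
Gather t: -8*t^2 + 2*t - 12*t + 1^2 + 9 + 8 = -8*t^2 - 10*t + 18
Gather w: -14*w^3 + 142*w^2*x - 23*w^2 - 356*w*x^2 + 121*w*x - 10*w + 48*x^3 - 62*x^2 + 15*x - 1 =-14*w^3 + w^2*(142*x - 23) + w*(-356*x^2 + 121*x - 10) + 48*x^3 - 62*x^2 + 15*x - 1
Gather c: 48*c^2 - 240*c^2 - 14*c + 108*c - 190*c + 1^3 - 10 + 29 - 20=-192*c^2 - 96*c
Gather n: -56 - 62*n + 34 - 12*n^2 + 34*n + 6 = -12*n^2 - 28*n - 16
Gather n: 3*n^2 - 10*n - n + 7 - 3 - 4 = 3*n^2 - 11*n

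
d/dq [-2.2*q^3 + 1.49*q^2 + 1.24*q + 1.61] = -6.6*q^2 + 2.98*q + 1.24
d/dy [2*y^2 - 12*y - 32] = 4*y - 12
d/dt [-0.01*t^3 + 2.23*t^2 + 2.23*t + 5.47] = -0.03*t^2 + 4.46*t + 2.23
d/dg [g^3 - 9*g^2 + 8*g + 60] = 3*g^2 - 18*g + 8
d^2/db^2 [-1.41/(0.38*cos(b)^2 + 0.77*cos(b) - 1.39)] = (0.814416*(1 - cos(b)^2)^2 + 1.237698*cos(b)^3 + 4.222245*cos(b)^2 - 0.966273*cos(b) - 3.975918)/(0.38*cos(b)^2 + 0.77*cos(b) - 1.39)^3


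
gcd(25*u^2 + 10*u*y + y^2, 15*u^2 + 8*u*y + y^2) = 5*u + y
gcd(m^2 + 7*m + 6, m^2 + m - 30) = m + 6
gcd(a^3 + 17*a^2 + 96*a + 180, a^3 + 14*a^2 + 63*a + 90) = a^2 + 11*a + 30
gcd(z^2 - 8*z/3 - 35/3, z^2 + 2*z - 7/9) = z + 7/3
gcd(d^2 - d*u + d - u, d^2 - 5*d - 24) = 1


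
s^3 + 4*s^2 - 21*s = s*(s - 3)*(s + 7)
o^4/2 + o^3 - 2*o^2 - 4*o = o*(o/2 + 1)*(o - 2)*(o + 2)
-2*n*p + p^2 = p*(-2*n + p)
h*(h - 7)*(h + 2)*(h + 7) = h^4 + 2*h^3 - 49*h^2 - 98*h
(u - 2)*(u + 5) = u^2 + 3*u - 10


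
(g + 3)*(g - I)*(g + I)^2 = g^4 + 3*g^3 + I*g^3 + g^2 + 3*I*g^2 + 3*g + I*g + 3*I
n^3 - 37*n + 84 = (n - 4)*(n - 3)*(n + 7)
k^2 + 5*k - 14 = (k - 2)*(k + 7)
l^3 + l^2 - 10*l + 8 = (l - 2)*(l - 1)*(l + 4)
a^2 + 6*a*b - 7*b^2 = (a - b)*(a + 7*b)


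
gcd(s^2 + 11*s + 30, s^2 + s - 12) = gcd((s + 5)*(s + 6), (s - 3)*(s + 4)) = 1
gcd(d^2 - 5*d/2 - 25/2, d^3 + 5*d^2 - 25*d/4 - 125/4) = d + 5/2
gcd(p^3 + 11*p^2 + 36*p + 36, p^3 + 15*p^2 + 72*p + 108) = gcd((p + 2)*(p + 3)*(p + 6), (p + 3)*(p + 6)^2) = p^2 + 9*p + 18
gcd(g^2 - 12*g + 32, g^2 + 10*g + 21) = 1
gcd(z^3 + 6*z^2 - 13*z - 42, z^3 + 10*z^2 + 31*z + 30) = z + 2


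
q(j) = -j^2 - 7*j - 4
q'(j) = -2*j - 7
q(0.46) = -7.43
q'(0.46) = -7.92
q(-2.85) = 7.83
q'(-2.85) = -1.30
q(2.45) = -27.15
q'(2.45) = -11.90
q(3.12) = -35.57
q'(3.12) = -13.24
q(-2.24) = 6.66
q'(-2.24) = -2.52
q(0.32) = -6.34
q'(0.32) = -7.64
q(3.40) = -39.36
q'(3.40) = -13.80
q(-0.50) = -0.75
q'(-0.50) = -6.00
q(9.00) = -148.00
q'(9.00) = -25.00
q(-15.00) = -124.00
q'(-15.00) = 23.00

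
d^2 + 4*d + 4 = (d + 2)^2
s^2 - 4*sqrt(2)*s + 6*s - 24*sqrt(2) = (s + 6)*(s - 4*sqrt(2))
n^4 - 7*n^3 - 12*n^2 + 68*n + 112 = (n - 7)*(n - 4)*(n + 2)^2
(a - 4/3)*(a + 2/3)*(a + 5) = a^3 + 13*a^2/3 - 38*a/9 - 40/9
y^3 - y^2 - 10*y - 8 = (y - 4)*(y + 1)*(y + 2)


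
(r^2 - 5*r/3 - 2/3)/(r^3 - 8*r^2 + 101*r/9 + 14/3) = 3*(r - 2)/(3*r^2 - 25*r + 42)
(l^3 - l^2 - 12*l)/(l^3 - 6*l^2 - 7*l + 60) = l/(l - 5)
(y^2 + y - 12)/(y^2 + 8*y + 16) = (y - 3)/(y + 4)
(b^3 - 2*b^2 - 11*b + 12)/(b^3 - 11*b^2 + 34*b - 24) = (b + 3)/(b - 6)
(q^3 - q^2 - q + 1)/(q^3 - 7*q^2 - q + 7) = (q - 1)/(q - 7)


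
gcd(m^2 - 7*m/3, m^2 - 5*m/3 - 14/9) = m - 7/3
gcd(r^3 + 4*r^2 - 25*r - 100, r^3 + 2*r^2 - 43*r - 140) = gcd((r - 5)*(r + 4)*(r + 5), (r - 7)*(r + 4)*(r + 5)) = r^2 + 9*r + 20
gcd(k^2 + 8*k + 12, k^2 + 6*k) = k + 6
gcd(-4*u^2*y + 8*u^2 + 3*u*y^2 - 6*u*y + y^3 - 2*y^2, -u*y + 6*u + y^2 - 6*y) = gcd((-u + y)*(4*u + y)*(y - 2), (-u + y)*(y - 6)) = -u + y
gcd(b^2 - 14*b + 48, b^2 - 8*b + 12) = b - 6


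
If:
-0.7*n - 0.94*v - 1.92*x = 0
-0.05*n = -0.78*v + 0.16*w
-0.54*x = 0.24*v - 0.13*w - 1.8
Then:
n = 5.39175463055168 - 4.02660824536945*x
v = 0.955984863572993*x - 4.01513642700657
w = 5.9187412865963*x - 21.2587134037044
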